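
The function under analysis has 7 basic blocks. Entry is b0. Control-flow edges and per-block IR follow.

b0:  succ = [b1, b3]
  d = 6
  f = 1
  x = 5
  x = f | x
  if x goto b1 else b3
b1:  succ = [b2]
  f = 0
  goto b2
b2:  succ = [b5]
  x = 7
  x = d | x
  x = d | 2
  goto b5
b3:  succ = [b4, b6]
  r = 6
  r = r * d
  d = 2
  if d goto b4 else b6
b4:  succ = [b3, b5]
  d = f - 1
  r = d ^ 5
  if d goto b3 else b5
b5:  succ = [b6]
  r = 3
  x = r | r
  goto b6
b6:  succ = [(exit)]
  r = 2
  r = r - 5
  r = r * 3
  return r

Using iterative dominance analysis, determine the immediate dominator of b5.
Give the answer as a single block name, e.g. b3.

Answer: b0

Derivation:
idom tree: b1←b0 b2←b1 b3←b0 b4←b3 b5←b0 b6←b0
Join-block Dom:
  b3: preds {b0,b4}: {b0} ∩ {b0,b3,b4} = {b0}; idom=b0
  b5: preds {b2,b4}: {b0,b1,b2} ∩ {b0,b3,b4} = {b0}; idom=b0
  b6: preds {b3,b5}: {b0,b3} ∩ {b0,b5} = {b0}; idom=b0

idom(b5) = b0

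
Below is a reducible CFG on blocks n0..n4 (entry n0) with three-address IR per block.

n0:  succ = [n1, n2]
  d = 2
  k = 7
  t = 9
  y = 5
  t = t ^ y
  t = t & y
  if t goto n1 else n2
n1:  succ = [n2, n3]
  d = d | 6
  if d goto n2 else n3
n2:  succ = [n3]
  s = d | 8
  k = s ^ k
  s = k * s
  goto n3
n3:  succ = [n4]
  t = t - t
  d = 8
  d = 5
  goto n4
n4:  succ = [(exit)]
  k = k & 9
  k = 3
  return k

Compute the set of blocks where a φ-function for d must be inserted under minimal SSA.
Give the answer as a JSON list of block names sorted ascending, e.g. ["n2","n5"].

Answer: ["n2", "n3"]

Analysis:
idom tree: n1←n0 n2←n0 n3←n0 n4←n3
Dom at joins:
  n2: preds {n0,n1}: {n0} ∩ {n0,n1} = {n0}; idom=n0
  n3: preds {n1,n2}: {n0,n1} ∩ {n0,n2} = {n0}; idom=n0

DF walk-up:
  join n2 pred n0: · stop@n0
  join n2 pred n1: n1 stop@n0
  join n3 pred n1: n1 stop@n0
  join n3 pred n2: n2 stop@n0
  DF(n0)=∅
  DF(n1)={n2,n3}
  DF(n2)={n3}
  DF(n3)=∅
  DF(n4)=∅

φ for d: defs {n0,n1,n3}
  DF⁺ = {n2,n3}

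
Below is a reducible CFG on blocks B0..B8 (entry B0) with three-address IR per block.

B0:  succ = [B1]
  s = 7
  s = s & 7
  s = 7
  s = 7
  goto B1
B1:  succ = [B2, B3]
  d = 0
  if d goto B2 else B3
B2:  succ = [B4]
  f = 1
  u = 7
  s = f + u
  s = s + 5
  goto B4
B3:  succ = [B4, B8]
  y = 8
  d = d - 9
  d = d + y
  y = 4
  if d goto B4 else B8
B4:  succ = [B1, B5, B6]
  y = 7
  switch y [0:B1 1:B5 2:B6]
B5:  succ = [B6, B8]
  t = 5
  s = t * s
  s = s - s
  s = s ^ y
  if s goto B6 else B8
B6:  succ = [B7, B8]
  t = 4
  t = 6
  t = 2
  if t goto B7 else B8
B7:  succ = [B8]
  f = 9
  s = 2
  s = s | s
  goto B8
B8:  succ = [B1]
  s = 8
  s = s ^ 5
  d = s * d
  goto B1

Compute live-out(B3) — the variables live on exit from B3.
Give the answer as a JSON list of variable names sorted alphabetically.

Per-block:
  B0: {s} / ∅
  B1: {d} / ∅
  B2: {f,s,u} / ∅
  B3: {d,y} / {d}
  B4: {y} / ∅
  B5: {s,t} / {s,y}
  B6: {t} / ∅
  B7: {f,s} / ∅
  B8: {d,s} / {d}

Backward fixpoint:
  B0: in=∅ out={s}
  B1: in={s} out={d,s}
  B2: in={d} out={d,s}
  B3: in={d,s} out={d,s}
  B4: in={d,s} out={d,s,y}
  B5: in={d,s,y} out={d}
  B6: in={d} out={d}
  B7: in={d} out={d}
  B8: in={d} out={s}

live-out(B3) = ["d", "s"]

Answer: ["d", "s"]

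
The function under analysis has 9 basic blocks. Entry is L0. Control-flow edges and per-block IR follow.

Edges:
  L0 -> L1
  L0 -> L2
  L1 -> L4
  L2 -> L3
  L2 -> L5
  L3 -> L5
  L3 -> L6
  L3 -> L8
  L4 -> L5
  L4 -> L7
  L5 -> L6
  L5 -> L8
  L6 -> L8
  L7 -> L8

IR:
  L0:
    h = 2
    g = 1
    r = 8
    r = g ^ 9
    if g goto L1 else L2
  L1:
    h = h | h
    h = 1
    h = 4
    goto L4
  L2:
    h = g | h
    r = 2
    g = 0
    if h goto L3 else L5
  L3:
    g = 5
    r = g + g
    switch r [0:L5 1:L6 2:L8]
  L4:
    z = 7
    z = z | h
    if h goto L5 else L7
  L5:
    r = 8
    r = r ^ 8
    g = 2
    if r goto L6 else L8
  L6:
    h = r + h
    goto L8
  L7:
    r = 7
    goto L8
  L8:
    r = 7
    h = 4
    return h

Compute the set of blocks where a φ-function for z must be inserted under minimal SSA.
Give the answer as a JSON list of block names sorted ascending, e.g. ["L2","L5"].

idom tree: L1←L0 L2←L0 L3←L2 L4←L1 L5←L0 L6←L0 L7←L4 L8←L0
Join-block Dom:
  L5: preds {L2,L3,L4}: {L0,L2} ∩ {L0,L2,L3} ∩ {L0,L1,L4} = {L0}; idom=L0
  L6: preds {L3,L5}: {L0,L2,L3} ∩ {L0,L5} = {L0}; idom=L0
  L8: preds {L3,L5,L6,L7}: {L0,L2,L3} ∩ {L0,L5} ∩ {L0,L6} ∩ {L0,L1,L4,L7} = {L0}; idom=L0

DF derivation:
  join L5 pred L2: L2 stop@L0
  join L5 pred L3: L3→L2 stop@L0
  join L5 pred L4: L4→L1 stop@L0
  join L6 pred L3: L3→L2 stop@L0
  join L6 pred L5: L5 stop@L0
  join L8 pred L3: L3→L2 stop@L0
  join L8 pred L5: L5 stop@L0
  join L8 pred L6: L6 stop@L0
  join L8 pred L7: L7→L4→L1 stop@L0
  L0 → ∅
  L1 → {L5,L8}
  L2 → {L5,L6,L8}
  L3 → {L5,L6,L8}
  L4 → {L5,L8}
  L5 → {L6,L8}
  L6 → {L8}
  L7 → {L8}
  L8 → ∅

φ for z: defs {L4}
  DF⁺ = {L5,L6,L8}

Answer: ["L5", "L6", "L8"]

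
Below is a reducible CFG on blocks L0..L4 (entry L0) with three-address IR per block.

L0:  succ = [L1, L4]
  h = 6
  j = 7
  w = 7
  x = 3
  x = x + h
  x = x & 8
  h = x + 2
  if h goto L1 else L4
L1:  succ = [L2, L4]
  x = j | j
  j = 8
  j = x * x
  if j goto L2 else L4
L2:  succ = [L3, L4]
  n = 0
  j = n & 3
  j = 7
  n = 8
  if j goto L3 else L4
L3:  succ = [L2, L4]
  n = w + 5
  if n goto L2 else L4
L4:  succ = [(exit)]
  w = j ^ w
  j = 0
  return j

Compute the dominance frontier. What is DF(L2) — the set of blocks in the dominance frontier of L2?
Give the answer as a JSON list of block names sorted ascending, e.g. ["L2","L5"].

idom tree: L1←L0 L2←L1 L3←L2 L4←L0
Dom∩ at merges:
  L2: preds {L1,L3}: {L0,L1} ∩ {L0,L1,L2,L3} = {L0,L1}; idom=L1
  L4: preds {L0,L1,L2,L3}: {L0} ∩ {L0,L1} ∩ {L0,L1,L2} ∩ {L0,L1,L2,L3} = {L0}; idom=L0

DF walk-up:
  L2←L1: walk · to L1
  L2←L3: walk L3→L2 to L1
  L4←L0: walk · to L0
  L4←L1: walk L1 to L0
  L4←L2: walk L2→L1 to L0
  L4←L3: walk L3→L2→L1 to L0
  L0: DF=∅
  L1: DF={L4}
  L2: DF={L2,L4}
  L3: DF={L2,L4}
  L4: DF=∅

DF(L2) = ["L2", "L4"]

Answer: ["L2", "L4"]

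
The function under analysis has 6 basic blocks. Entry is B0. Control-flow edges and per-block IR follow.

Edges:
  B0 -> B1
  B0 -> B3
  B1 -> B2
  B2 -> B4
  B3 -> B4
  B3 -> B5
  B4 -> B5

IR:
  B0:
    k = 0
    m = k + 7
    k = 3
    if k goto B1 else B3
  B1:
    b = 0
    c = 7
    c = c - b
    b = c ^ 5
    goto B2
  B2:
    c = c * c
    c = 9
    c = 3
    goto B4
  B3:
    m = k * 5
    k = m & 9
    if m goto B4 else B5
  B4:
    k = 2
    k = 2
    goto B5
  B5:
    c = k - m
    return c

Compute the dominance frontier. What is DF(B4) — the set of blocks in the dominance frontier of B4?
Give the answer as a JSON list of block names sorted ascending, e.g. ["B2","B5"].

idom tree: B1←B0 B2←B1 B3←B0 B4←B0 B5←B0
Dom at joins:
  B4: preds {B2,B3}: {B0,B1,B2} ∩ {B0,B3} = {B0}; idom=B0
  B5: preds {B3,B4}: {B0,B3} ∩ {B0,B4} = {B0}; idom=B0

DF derivation:
  B4←B2: walk B2→B1 to B0
  B4←B3: walk B3 to B0
  B5←B3: walk B3 to B0
  B5←B4: walk B4 to B0
  B0: DF=∅
  B1: DF={B4}
  B2: DF={B4}
  B3: DF={B4,B5}
  B4: DF={B5}
  B5: DF=∅

DF(B4) = ["B5"]

Answer: ["B5"]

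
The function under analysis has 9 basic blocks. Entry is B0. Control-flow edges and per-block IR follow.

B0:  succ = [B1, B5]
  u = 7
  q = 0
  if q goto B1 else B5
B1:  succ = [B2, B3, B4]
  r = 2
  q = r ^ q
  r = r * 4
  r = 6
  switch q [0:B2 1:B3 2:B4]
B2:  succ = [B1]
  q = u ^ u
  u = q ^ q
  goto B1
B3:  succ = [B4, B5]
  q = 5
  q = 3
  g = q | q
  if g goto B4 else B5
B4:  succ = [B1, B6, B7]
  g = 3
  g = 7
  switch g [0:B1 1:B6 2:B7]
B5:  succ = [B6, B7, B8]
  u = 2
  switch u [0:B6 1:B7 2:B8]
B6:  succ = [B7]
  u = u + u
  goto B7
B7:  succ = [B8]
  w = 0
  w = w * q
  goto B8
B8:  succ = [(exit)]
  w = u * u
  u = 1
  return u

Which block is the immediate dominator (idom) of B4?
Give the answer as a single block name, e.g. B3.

idom tree: B1←B0 B2←B1 B3←B1 B4←B1 B5←B0 B6←B0 B7←B0 B8←B0
Dom at joins:
  B1: preds {B0,B2,B4}: {B0} ∩ {B0,B1,B2} ∩ {B0,B1,B4} = {B0}; idom=B0
  B4: preds {B1,B3}: {B0,B1} ∩ {B0,B1,B3} = {B0,B1}; idom=B1
  B5: preds {B0,B3}: {B0} ∩ {B0,B1,B3} = {B0}; idom=B0
  B6: preds {B4,B5}: {B0,B1,B4} ∩ {B0,B5} = {B0}; idom=B0
  B7: preds {B4,B5,B6}: {B0,B1,B4} ∩ {B0,B5} ∩ {B0,B6} = {B0}; idom=B0
  B8: preds {B5,B7}: {B0,B5} ∩ {B0,B7} = {B0}; idom=B0

idom(B4) = B1

Answer: B1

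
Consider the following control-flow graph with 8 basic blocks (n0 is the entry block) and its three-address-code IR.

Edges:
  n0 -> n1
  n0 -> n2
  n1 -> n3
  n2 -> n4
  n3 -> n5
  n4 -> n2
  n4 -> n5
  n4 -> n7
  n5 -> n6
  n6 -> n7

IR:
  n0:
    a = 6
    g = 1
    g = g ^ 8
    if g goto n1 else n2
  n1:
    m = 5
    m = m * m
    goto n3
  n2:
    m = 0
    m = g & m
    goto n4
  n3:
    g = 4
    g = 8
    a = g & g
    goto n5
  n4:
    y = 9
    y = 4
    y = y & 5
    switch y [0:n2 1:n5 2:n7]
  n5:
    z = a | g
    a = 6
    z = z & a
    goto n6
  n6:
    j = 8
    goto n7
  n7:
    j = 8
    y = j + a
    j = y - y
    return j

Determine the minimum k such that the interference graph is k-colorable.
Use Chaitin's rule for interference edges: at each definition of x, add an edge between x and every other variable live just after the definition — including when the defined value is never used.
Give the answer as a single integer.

Answer: 3

Derivation:
Block summaries:
  n0: def={a,g} ue=∅
  n1: def={m} ue=∅
  n2: def={m} ue={g}
  n3: def={a,g} ue=∅
  n4: def={y} ue=∅
  n5: def={a,z} ue={a,g}
  n6: def={j} ue=∅
  n7: def={j,y} ue={a}

Backward fixpoint:
  n0: in=∅ out={a,g}
  n1: in=∅ out=∅
  n2: in={a,g} out={a,g}
  n3: in=∅ out={a,g}
  n4: in={a,g} out={a,g}
  n5: in={a,g} out={a}
  n6: in={a} out={a}
  n7: in={a} out=∅

Interference:
  a — {g,j,m,y,z}
  g — {a,m,y}
  j — {a}
  m — {a,g}
  y — {a,g}
  z — {a}

Chromatic number:
  {a,g,m} pairwise interfere (3-clique) ⇒ χ ≥ 3
  3-colouring: c0={a}  c1={g,j,z}  c2={m,y}
  χ = 3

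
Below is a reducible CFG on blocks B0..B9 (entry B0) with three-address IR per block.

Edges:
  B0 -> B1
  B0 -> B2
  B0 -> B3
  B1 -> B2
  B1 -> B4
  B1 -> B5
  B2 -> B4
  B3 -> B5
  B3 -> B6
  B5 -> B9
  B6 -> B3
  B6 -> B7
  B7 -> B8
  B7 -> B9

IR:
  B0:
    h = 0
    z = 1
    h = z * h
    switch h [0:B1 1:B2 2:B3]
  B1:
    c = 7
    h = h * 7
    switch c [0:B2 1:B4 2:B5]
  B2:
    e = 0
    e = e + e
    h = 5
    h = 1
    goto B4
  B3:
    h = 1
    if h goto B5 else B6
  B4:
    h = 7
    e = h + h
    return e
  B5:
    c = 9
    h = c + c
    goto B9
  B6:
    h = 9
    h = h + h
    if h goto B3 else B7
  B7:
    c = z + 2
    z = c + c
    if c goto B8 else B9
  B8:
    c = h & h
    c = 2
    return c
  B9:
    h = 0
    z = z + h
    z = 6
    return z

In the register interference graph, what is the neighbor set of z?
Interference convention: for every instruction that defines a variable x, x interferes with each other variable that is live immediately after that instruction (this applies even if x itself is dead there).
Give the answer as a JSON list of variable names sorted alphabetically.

Answer: ["c", "h"]

Working:
Block summaries:
  B0: {h,z} / ∅
  B1: {c,h} / {h}
  B2: {e,h} / ∅
  B3: {h} / ∅
  B4: {e,h} / ∅
  B5: {c,h} / ∅
  B6: {h} / ∅
  B7: {c,z} / {z}
  B8: {c} / {h}
  B9: {h,z} / {z}

Live sets:
  B0: in=∅ out={h,z}
  B1: in={h,z} out={z}
  B2: in=∅ out=∅
  B3: in={z} out={z}
  B4: in=∅ out=∅
  B5: in={z} out={z}
  B6: in={z} out={h,z}
  B7: in={h,z} out={h,z}
  B8: in={h} out=∅
  B9: in={z} out=∅

Interfere edges:
  c — {h,z}
  e — ∅
  h — {c,z}
  z — {c,h}

N(z) = ["c", "h"]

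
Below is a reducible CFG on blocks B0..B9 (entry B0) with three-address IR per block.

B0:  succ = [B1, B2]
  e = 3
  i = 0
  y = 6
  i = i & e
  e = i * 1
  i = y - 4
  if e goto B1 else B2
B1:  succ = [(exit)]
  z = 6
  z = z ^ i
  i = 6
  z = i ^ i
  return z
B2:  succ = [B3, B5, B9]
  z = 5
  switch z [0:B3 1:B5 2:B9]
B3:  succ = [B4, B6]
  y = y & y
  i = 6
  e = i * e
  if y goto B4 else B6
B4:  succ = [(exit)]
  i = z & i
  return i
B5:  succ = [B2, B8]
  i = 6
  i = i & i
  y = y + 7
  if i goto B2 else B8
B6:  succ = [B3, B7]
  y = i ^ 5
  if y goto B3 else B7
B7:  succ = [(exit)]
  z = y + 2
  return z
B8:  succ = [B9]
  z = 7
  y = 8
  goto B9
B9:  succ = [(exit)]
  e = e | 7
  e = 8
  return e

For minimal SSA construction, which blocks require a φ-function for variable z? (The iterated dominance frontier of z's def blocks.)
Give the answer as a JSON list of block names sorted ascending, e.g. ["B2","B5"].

idom tree: B1←B0 B2←B0 B3←B2 B4←B3 B5←B2 B6←B3 B7←B6 B8←B5 B9←B2
Dom at joins:
  B2: preds {B0,B5}: {B0} ∩ {B0,B2,B5} = {B0}; idom=B0
  B3: preds {B2,B6}: {B0,B2} ∩ {B0,B2,B3,B6} = {B0,B2}; idom=B2
  B9: preds {B2,B8}: {B0,B2} ∩ {B0,B2,B5,B8} = {B0,B2}; idom=B2

DF derivation:
  B2←B0: walk · to B0
  B2←B5: walk B5→B2 to B0
  B3←B2: walk · to B2
  B3←B6: walk B6→B3 to B2
  B9←B2: walk · to B2
  B9←B8: walk B8→B5 to B2
  B0 → ∅
  B1 → ∅
  B2 → {B2}
  B3 → {B3}
  B4 → ∅
  B5 → {B2,B9}
  B6 → {B3}
  B7 → ∅
  B8 → {B9}
  B9 → ∅

φ for z: defs {B1,B2,B7,B8}
  DF⁺ = {B2,B9}

Answer: ["B2", "B9"]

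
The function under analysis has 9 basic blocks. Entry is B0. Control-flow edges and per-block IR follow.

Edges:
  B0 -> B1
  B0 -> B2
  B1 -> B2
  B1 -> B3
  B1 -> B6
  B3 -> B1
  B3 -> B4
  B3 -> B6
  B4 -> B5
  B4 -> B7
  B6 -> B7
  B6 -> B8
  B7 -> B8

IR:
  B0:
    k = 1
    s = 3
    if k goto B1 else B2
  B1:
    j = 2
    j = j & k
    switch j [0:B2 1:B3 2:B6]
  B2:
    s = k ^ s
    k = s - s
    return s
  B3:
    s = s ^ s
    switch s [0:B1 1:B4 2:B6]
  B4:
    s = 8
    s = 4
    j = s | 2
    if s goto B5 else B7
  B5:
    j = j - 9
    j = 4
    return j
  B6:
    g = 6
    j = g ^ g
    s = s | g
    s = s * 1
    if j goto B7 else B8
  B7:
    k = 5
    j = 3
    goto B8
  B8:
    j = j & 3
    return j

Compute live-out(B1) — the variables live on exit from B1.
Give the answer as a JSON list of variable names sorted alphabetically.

Answer: ["k", "s"]

Analysis:
Per-block:
  B0 def {k,s} use ∅
  B1 def {j} use {k}
  B2 def {k,s} use {k,s}
  B3 def {s} use {s}
  B4 def {j,s} use ∅
  B5 def {j} use {j}
  B6 def {g,j,s} use {s}
  B7 def {j,k} use ∅
  B8 def {j} use {j}

Liveness:
  B0: in=∅ out={k,s}
  B1: in={k,s} out={k,s}
  B2: in={k,s} out=∅
  B3: in={k,s} out={k,s}
  B4: in=∅ out={j}
  B5: in={j} out=∅
  B6: in={s} out={j}
  B7: in=∅ out={j}
  B8: in={j} out=∅

live-out(B1) = ["k", "s"]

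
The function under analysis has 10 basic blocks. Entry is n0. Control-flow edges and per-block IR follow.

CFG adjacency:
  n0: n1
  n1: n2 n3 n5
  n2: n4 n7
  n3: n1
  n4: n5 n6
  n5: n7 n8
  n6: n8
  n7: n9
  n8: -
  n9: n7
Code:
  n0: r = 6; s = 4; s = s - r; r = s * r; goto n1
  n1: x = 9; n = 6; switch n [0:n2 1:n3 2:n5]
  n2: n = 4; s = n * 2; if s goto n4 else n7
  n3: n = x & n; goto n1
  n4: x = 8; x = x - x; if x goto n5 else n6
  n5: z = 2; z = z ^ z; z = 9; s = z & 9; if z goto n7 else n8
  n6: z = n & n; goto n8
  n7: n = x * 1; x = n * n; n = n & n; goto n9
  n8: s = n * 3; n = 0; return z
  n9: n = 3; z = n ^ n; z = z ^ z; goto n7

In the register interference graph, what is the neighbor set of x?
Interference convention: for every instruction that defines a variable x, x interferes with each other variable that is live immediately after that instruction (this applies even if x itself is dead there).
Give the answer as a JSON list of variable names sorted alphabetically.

Per-block:
  n0: {r,s} / ∅
  n1: {n,x} / ∅
  n2: {n,s} / ∅
  n3: {n} / {n,x}
  n4: {x} / ∅
  n5: {s,z} / ∅
  n6: {z} / {n}
  n7: {n,x} / {x}
  n8: {n,s} / {n,z}
  n9: {n,z} / ∅

Live sets:
  n0 li=∅ lo=∅
  n1 li=∅ lo={n,x}
  n2 li={x} lo={n,x}
  n3 li={n,x} lo=∅
  n4 li={n} lo={n,x}
  n5 li={n,x} lo={n,x,z}
  n6 li={n} lo={n,z}
  n7 li={x} lo={x}
  n8 li={n,z} lo=∅
  n9 li={x} lo={x}

Interfere edges:
  n: {s,x,z}
  r: {s}
  s: {n,r,x,z}
  x: {n,s,z}
  z: {n,s,x}

N(x) = ["n", "s", "z"]

Answer: ["n", "s", "z"]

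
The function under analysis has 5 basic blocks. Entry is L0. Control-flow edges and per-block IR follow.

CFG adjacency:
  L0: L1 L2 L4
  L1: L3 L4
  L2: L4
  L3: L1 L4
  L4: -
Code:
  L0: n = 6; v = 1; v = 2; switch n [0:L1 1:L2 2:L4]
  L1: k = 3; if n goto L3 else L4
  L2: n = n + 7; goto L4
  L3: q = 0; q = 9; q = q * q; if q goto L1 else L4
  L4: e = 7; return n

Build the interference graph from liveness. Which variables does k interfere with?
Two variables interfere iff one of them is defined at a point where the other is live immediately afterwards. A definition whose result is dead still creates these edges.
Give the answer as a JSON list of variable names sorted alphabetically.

Answer: ["n"]

Analysis:
Per-block:
  L0: {n,v} / ∅
  L1: {k} / {n}
  L2: {n} / {n}
  L3: {q} / ∅
  L4: {e} / {n}

Liveness:
  live L0: ∅→{n}
  live L1: {n}→{n}
  live L2: {n}→{n}
  live L3: {n}→{n}
  live L4: {n}→∅

Interference:
  e — {n}
  k — {n}
  n — {e,k,q,v}
  q — {n}
  v — {n}

N(k) = ["n"]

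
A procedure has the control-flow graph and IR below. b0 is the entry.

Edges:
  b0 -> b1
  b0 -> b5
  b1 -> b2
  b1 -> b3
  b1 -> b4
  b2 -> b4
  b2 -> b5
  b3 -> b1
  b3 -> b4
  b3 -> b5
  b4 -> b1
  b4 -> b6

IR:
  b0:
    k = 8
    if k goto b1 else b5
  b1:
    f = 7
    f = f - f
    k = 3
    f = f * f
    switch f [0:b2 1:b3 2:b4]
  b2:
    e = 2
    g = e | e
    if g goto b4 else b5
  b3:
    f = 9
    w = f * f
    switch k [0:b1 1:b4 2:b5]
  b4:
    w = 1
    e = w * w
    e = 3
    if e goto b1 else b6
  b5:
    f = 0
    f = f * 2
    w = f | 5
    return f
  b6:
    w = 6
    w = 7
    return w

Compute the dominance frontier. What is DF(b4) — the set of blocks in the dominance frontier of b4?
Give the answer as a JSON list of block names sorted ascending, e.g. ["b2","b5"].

idom tree: b1←b0 b2←b1 b3←b1 b4←b1 b5←b0 b6←b4
Join-block Dom:
  b1: preds {b0,b3,b4}: {b0} ∩ {b0,b1,b3} ∩ {b0,b1,b4} = {b0}; idom=b0
  b4: preds {b1,b2,b3}: {b0,b1} ∩ {b0,b1,b2} ∩ {b0,b1,b3} = {b0,b1}; idom=b1
  b5: preds {b0,b2,b3}: {b0} ∩ {b0,b1,b2} ∩ {b0,b1,b3} = {b0}; idom=b0

Frontier:
  join b1 pred b0: · stop@b0
  join b1 pred b3: b3→b1 stop@b0
  join b1 pred b4: b4→b1 stop@b0
  join b4 pred b1: · stop@b1
  join b4 pred b2: b2 stop@b1
  join b4 pred b3: b3 stop@b1
  join b5 pred b0: · stop@b0
  join b5 pred b2: b2→b1 stop@b0
  join b5 pred b3: b3→b1 stop@b0
  b0: DF=∅
  b1: DF={b1,b5}
  b2: DF={b4,b5}
  b3: DF={b1,b4,b5}
  b4: DF={b1}
  b5: DF=∅
  b6: DF=∅

DF(b4) = ["b1"]

Answer: ["b1"]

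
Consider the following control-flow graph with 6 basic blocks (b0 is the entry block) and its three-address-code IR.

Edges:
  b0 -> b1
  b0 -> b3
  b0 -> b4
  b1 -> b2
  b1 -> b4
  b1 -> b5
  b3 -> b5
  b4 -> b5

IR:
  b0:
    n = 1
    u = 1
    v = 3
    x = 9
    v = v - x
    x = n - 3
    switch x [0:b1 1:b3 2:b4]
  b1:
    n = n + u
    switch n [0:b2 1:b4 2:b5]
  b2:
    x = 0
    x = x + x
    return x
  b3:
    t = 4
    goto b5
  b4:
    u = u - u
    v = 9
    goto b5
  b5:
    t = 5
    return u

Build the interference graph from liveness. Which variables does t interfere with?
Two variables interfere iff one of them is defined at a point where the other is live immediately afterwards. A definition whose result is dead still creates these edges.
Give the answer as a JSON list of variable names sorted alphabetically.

Answer: ["u"]

Derivation:
Per-block:
  b0 def {n,u,v,x} use ∅
  b1 def {n} use {n,u}
  b2 def {x} use ∅
  b3 def {t} use ∅
  b4 def {u,v} use {u}
  b5 def {t} use {u}

Liveness:
  b0: in=∅ out={n,u}
  b1: in={n,u} out={u}
  b2: in=∅ out=∅
  b3: in={u} out={u}
  b4: in={u} out={u}
  b5: in={u} out=∅

Interfere edges:
  n↔{u,v,x}
  t↔{u}
  u↔{n,t,v,x}
  v↔{n,u,x}
  x↔{n,u,v}

N(t) = ["u"]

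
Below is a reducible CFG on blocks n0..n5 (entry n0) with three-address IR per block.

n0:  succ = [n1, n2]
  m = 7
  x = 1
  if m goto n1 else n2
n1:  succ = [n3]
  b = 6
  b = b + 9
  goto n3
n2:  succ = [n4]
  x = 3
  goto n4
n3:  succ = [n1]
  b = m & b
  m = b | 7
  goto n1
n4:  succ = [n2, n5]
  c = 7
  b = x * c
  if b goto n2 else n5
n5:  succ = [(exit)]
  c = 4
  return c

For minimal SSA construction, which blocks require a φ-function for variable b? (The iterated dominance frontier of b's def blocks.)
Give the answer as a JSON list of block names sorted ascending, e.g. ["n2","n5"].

idom tree: n1←n0 n2←n0 n3←n1 n4←n2 n5←n4
Dom∩ at merges:
  n1: preds {n0,n3}: {n0} ∩ {n0,n1,n3} = {n0}; idom=n0
  n2: preds {n0,n4}: {n0} ∩ {n0,n2,n4} = {n0}; idom=n0

DF walk-up:
  n1←n0: walk · to n0
  n1←n3: walk n3→n1 to n0
  n2←n0: walk · to n0
  n2←n4: walk n4→n2 to n0
  n0: DF=∅
  n1: DF={n1}
  n2: DF={n2}
  n3: DF={n1}
  n4: DF={n2}
  n5: DF=∅

φ for b: defs {n1,n3,n4}
  DF⁺ = {n1,n2}

Answer: ["n1", "n2"]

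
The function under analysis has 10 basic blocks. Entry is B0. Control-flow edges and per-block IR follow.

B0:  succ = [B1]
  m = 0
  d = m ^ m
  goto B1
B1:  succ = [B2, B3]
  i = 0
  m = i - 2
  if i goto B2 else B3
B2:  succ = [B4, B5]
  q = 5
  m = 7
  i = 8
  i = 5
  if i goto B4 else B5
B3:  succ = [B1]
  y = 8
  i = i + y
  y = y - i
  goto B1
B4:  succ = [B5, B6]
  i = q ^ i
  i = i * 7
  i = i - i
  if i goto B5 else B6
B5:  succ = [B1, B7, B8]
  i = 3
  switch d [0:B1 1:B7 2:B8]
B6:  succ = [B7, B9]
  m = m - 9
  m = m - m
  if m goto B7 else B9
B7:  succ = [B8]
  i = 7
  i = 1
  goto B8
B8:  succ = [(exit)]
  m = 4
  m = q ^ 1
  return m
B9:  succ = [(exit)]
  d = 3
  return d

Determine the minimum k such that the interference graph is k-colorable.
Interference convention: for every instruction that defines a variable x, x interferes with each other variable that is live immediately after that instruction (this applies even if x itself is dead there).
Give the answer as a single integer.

Per-block:
  B0: def={d,m} ue=∅
  B1: def={i,m} ue=∅
  B2: def={i,m,q} ue=∅
  B3: def={i,y} ue={i}
  B4: def={i} ue={i,q}
  B5: def={i} ue={d}
  B6: def={m} ue={m}
  B7: def={i} ue=∅
  B8: def={m} ue={q}
  B9: def={d} ue=∅

Live sets:
  B0: in=∅ out={d}
  B1: in={d} out={d,i}
  B2: in={d} out={d,i,m,q}
  B3: in={d,i} out={d}
  B4: in={d,i,m,q} out={d,m,q}
  B5: in={d,q} out={d,q}
  B6: in={m,q} out={q}
  B7: in={q} out={q}
  B8: in={q} out=∅
  B9: in=∅ out=∅

Interference:
  d↔{i,m,q,y}
  i↔{d,m,q,y}
  m↔{d,i,q}
  q↔{d,i,m}
  y↔{d,i}

Colouring:
  lower bound: {d,i,m,q} mutually conflict ⇒ χ ≥ 4
  assign d→c0 i→c1 m→c2 q→c3 y→c2 — no edge inside a register ⇒ χ ≤ 4
  χ = 4

Answer: 4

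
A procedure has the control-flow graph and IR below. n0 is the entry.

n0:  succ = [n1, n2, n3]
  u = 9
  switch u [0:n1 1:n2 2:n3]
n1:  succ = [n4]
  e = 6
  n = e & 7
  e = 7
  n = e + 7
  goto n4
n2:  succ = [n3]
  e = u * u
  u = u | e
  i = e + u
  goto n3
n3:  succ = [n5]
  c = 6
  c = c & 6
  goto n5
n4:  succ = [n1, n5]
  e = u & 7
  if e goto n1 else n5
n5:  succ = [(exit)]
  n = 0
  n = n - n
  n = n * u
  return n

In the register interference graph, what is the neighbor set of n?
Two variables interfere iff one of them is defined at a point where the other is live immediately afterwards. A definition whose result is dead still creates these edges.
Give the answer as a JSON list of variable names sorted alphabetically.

def/use:
  n0 def {u} use ∅
  n1 def {e,n} use ∅
  n2 def {e,i,u} use {u}
  n3 def {c} use ∅
  n4 def {e} use {u}
  n5 def {n} use {u}

Liveness:
  n0: in=∅ out={u}
  n1: in={u} out={u}
  n2: in={u} out={u}
  n3: in={u} out={u}
  n4: in={u} out={u}
  n5: in={u} out=∅

Conflict graph:
  c: {u}
  e: {u}
  i: {u}
  n: {u}
  u: {c,e,i,n}

N(n) = ["u"]

Answer: ["u"]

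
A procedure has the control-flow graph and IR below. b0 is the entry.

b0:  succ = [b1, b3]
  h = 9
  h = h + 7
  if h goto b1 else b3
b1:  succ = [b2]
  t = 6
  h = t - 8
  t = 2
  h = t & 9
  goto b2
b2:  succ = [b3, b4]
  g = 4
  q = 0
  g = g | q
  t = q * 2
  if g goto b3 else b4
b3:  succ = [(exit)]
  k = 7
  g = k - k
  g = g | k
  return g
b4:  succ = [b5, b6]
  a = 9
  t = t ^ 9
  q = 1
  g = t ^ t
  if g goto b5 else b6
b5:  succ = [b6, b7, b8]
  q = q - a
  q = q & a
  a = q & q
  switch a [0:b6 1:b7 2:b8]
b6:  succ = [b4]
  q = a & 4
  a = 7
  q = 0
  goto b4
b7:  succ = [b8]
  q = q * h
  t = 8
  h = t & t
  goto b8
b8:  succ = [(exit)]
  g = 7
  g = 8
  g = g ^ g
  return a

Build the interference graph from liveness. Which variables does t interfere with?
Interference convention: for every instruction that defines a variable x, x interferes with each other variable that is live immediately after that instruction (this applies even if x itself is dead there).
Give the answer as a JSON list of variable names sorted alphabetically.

Answer: ["a", "g", "h", "q"]

Derivation:
def/use:
  b0: {h} / ∅
  b1: {h,t} / ∅
  b2: {g,q,t} / ∅
  b3: {g,k} / ∅
  b4: {a,g,q,t} / {t}
  b5: {a,q} / {a,q}
  b6: {a,q} / {a}
  b7: {h,q,t} / {h,q}
  b8: {g} / {a}

Liveness:
  b0: in=∅ out=∅
  b1: in=∅ out={h}
  b2: in={h} out={h,t}
  b3: in=∅ out=∅
  b4: in={h,t} out={a,h,q,t}
  b5: in={a,h,q,t} out={a,h,q,t}
  b6: in={a,h,t} out={h,t}
  b7: in={a,h,q} out={a}
  b8: in={a} out=∅

Interference:
  a↔{g,h,q,t}
  g↔{a,h,k,q,t}
  h↔{a,g,q,t}
  k↔{g}
  q↔{a,g,h,t}
  t↔{a,g,h,q}

N(t) = ["a", "g", "h", "q"]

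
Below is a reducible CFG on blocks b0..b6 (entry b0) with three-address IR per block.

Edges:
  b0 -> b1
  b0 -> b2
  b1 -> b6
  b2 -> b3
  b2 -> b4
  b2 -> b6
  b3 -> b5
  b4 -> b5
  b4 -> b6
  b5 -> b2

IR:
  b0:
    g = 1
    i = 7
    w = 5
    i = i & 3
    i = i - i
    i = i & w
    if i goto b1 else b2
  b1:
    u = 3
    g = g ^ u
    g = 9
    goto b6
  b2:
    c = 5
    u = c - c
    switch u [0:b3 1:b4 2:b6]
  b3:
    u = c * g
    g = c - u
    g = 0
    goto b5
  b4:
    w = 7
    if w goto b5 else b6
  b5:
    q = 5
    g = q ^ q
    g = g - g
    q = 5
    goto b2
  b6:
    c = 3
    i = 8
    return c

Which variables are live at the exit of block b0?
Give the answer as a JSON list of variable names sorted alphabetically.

Answer: ["g"]

Derivation:
Block summaries:
  b0: {g,i,w} / ∅
  b1: {g,u} / {g}
  b2: {c,u} / ∅
  b3: {g,u} / {c,g}
  b4: {w} / ∅
  b5: {g,q} / ∅
  b6: {c,i} / ∅

Live sets:
  b0 li=∅ lo={g}
  b1 li={g} lo=∅
  b2 li={g} lo={c,g}
  b3 li={c,g} lo=∅
  b4 li=∅ lo=∅
  b5 li=∅ lo={g}
  b6 li=∅ lo=∅

live-out(b0) = ["g"]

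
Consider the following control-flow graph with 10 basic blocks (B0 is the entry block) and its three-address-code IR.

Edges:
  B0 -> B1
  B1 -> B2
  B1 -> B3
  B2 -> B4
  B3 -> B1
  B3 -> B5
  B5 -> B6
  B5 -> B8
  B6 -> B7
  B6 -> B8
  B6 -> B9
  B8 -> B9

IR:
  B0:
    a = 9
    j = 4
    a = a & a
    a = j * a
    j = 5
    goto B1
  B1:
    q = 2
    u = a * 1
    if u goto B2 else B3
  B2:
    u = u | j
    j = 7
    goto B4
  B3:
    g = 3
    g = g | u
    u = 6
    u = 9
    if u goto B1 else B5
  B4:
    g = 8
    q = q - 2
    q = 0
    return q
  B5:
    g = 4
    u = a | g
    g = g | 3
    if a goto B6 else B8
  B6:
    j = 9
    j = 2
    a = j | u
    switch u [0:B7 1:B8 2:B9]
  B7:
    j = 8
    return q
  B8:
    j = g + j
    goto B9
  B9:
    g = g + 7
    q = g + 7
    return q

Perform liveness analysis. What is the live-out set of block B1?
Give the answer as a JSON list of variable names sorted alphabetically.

Per-block:
  B0: def={a,j} ue=∅
  B1: def={q,u} ue={a}
  B2: def={j,u} ue={j,u}
  B3: def={g,u} ue={u}
  B4: def={g,q} ue={q}
  B5: def={g,u} ue={a}
  B6: def={a,j} ue={u}
  B7: def={j} ue={q}
  B8: def={j} ue={g,j}
  B9: def={g,q} ue={g}

Live sets:
  live B0: ∅→{a,j}
  live B1: {a,j}→{a,j,q,u}
  live B2: {j,q,u}→{q}
  live B3: {a,j,q,u}→{a,j,q}
  live B4: {q}→∅
  live B5: {a,j,q}→{g,j,q,u}
  live B6: {g,q,u}→{g,j,q}
  live B7: {q}→∅
  live B8: {g,j}→{g}
  live B9: {g}→∅

live-out(B1) = ["a", "j", "q", "u"]

Answer: ["a", "j", "q", "u"]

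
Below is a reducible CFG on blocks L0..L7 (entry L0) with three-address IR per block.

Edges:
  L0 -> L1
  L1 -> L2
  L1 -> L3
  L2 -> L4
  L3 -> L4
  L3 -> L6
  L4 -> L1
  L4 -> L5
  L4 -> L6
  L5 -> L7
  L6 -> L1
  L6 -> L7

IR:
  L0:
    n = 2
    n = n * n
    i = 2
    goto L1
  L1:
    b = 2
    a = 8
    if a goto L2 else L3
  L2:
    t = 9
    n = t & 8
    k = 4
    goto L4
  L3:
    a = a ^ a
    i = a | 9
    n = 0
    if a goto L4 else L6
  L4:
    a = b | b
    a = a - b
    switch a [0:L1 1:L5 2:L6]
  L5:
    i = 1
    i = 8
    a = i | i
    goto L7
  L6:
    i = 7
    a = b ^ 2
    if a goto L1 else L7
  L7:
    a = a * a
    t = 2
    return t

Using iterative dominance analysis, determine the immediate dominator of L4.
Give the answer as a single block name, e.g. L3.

Answer: L1

Working:
idom tree: L1←L0 L2←L1 L3←L1 L4←L1 L5←L4 L6←L1 L7←L1
Dom∩ at merges:
  L1: preds {L0,L4,L6}: {L0} ∩ {L0,L1,L4} ∩ {L0,L1,L6} = {L0}; idom=L0
  L4: preds {L2,L3}: {L0,L1,L2} ∩ {L0,L1,L3} = {L0,L1}; idom=L1
  L6: preds {L3,L4}: {L0,L1,L3} ∩ {L0,L1,L4} = {L0,L1}; idom=L1
  L7: preds {L5,L6}: {L0,L1,L4,L5} ∩ {L0,L1,L6} = {L0,L1}; idom=L1

idom(L4) = L1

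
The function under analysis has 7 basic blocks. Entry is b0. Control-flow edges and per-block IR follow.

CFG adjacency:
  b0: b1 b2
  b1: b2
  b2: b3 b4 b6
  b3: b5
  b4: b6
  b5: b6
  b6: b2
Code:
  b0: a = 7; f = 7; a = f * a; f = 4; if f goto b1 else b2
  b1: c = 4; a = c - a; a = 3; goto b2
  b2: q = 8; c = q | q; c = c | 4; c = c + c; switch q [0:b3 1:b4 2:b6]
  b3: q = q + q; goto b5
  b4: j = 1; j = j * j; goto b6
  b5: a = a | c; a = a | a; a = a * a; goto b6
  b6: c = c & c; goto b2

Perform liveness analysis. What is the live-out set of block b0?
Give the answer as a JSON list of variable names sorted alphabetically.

Per-block:
  b0 def {a,f} use ∅
  b1 def {a,c} use {a}
  b2 def {c,q} use ∅
  b3 def {q} use {q}
  b4 def {j} use ∅
  b5 def {a} use {a,c}
  b6 def {c} use {c}

Backward fixpoint:
  b0 li=∅ lo={a}
  b1 li={a} lo={a}
  b2 li={a} lo={a,c,q}
  b3 li={a,c,q} lo={a,c}
  b4 li={a,c} lo={a,c}
  b5 li={a,c} lo={a,c}
  b6 li={a,c} lo={a}

live-out(b0) = ["a"]

Answer: ["a"]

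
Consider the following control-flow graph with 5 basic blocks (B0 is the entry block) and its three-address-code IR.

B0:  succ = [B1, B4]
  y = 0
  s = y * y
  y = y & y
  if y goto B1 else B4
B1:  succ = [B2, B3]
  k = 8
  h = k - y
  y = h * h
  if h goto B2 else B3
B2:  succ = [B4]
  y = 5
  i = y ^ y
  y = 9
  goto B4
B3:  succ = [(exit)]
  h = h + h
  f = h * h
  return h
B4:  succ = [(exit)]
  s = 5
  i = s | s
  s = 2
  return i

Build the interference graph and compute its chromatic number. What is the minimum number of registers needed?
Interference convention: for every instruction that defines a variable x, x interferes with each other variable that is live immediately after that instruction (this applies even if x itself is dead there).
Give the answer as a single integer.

Block summaries:
  B0: def={s,y} ue=∅
  B1: def={h,k,y} ue={y}
  B2: def={i,y} ue=∅
  B3: def={f,h} ue={h}
  B4: def={i,s} ue=∅

Backward fixpoint:
  B0: in=∅ out={y}
  B1: in={y} out={h}
  B2: in=∅ out=∅
  B3: in={h} out=∅
  B4: in=∅ out=∅

Conflict graph:
  f: {h}
  h: {f,y}
  i: {s}
  k: {y}
  s: {i,y}
  y: {h,k,s}

Colouring:
  clique {f,h} ⇒ need ≥ 2
  2-colouring: R0={f,i,y}  R1={h,k,s}
  χ = 2

Answer: 2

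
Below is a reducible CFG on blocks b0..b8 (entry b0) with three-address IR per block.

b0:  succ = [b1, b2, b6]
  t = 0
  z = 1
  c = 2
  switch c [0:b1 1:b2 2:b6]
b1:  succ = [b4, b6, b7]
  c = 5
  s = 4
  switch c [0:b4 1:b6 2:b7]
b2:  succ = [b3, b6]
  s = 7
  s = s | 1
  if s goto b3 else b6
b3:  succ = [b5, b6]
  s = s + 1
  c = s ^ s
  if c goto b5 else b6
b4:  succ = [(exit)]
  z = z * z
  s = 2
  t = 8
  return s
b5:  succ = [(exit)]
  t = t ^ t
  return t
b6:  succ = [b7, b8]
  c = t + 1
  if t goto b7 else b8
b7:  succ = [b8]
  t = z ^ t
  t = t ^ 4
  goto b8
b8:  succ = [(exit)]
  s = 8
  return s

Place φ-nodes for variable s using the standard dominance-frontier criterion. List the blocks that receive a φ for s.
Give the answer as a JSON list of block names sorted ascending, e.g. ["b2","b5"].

idom tree: b1←b0 b2←b0 b3←b2 b4←b1 b5←b3 b6←b0 b7←b0 b8←b0
Dom∩ at merges:
  b6: preds {b0,b1,b2,b3}: {b0} ∩ {b0,b1} ∩ {b0,b2} ∩ {b0,b2,b3} = {b0}; idom=b0
  b7: preds {b1,b6}: {b0,b1} ∩ {b0,b6} = {b0}; idom=b0
  b8: preds {b6,b7}: {b0,b6} ∩ {b0,b7} = {b0}; idom=b0

DF walk-up:
  b6←b0: walk · to b0
  b6←b1: walk b1 to b0
  b6←b2: walk b2 to b0
  b6←b3: walk b3→b2 to b0
  b7←b1: walk b1 to b0
  b7←b6: walk b6 to b0
  b8←b6: walk b6 to b0
  b8←b7: walk b7 to b0
  b0 → ∅
  b1 → {b6,b7}
  b2 → {b6}
  b3 → {b6}
  b4 → ∅
  b5 → ∅
  b6 → {b7,b8}
  b7 → {b8}
  b8 → ∅

φ for s: defs {b1,b2,b3,b4,b8}
  DF⁺ = {b6,b7,b8}

Answer: ["b6", "b7", "b8"]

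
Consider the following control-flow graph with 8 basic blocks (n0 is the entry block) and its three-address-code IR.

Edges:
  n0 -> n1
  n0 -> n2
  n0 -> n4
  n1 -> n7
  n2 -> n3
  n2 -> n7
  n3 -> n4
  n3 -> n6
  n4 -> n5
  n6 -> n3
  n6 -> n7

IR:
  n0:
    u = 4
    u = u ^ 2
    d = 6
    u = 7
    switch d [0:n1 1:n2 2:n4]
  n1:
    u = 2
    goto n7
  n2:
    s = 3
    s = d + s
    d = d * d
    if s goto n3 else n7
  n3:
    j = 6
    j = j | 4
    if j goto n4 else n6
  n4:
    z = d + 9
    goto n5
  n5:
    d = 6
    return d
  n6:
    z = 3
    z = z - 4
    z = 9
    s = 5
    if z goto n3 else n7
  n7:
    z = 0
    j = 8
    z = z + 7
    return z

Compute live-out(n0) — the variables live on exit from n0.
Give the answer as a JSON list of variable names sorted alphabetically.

Answer: ["d"]

Analysis:
Per-block:
  n0: {d,u} / ∅
  n1: {u} / ∅
  n2: {d,s} / {d}
  n3: {j} / ∅
  n4: {z} / {d}
  n5: {d} / ∅
  n6: {s,z} / ∅
  n7: {j,z} / ∅

Backward fixpoint:
  live n0: ∅→{d}
  live n1: ∅→∅
  live n2: {d}→{d}
  live n3: {d}→{d}
  live n4: {d}→∅
  live n5: ∅→∅
  live n6: {d}→{d}
  live n7: ∅→∅

live-out(n0) = ["d"]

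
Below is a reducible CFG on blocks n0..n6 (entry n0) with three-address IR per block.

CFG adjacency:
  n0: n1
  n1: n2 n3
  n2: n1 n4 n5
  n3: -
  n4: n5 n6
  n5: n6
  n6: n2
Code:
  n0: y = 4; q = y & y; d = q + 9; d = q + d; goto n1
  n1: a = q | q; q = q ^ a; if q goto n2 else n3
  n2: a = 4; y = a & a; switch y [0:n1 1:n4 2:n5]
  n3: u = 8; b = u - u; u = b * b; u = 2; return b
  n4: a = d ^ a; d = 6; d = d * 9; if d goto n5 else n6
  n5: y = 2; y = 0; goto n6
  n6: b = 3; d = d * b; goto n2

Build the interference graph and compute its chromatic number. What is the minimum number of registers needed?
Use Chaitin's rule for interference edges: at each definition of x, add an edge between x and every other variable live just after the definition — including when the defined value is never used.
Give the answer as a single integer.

Answer: 4

Derivation:
def/use:
  n0: {d,q,y} / ∅
  n1: {a,q} / {q}
  n2: {a,y} / ∅
  n3: {b,u} / ∅
  n4: {a,d} / {a,d}
  n5: {y} / ∅
  n6: {b,d} / {d}

Live sets:
  n0: in=∅ out={d,q}
  n1: in={d,q} out={d,q}
  n2: in={d,q} out={a,d,q}
  n3: in=∅ out=∅
  n4: in={a,d,q} out={d,q}
  n5: in={d,q} out={d,q}
  n6: in={d,q} out={d,q}

Conflict graph:
  a — {d,q,y}
  b — {d,q,u}
  d — {a,b,q,y}
  q — {a,b,d,y}
  u — {b}
  y — {a,d,q}

Colouring:
  {a,d,q,y} pairwise interfere (4-clique) ⇒ χ ≥ 4
  assign a→r2 b→r2 d→r0 q→r1 u→r0 y→r3 — no edge inside a register ⇒ χ ≤ 4
  χ = 4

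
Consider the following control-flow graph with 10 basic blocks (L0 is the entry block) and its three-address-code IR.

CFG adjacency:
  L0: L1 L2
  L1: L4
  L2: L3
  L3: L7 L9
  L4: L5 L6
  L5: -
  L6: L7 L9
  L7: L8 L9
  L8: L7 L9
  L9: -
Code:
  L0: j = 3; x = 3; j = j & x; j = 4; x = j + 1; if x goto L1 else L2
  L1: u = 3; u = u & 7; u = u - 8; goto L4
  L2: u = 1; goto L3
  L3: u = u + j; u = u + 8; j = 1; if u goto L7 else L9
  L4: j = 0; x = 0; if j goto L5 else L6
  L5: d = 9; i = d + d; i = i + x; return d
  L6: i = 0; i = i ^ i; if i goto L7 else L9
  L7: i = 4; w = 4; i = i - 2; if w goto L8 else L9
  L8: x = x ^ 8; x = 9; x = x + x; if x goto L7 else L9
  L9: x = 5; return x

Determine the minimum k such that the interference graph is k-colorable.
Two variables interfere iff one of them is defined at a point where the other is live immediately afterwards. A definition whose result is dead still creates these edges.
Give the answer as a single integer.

Block summaries:
  L0: def={j,x} ue=∅
  L1: def={u} ue=∅
  L2: def={u} ue=∅
  L3: def={j,u} ue={j,u}
  L4: def={j,x} ue=∅
  L5: def={d,i} ue={x}
  L6: def={i} ue=∅
  L7: def={i,w} ue=∅
  L8: def={x} ue={x}
  L9: def={x} ue=∅

Liveness:
  L0: in=∅ out={j,x}
  L1: in=∅ out=∅
  L2: in={j,x} out={j,u,x}
  L3: in={j,u,x} out={x}
  L4: in=∅ out={x}
  L5: in={x} out=∅
  L6: in={x} out={x}
  L7: in={x} out={x}
  L8: in={x} out={x}
  L9: in=∅ out=∅

Interference:
  d — {i,x}
  i — {d,w,x}
  j — {u,x}
  u — {j,x}
  w — {i,x}
  x — {d,i,j,u,w}

Colouring:
  clique {d,i,x} ⇒ need ≥ 3
  assign d→r2 i→r1 j→r1 u→r2 w→r2 x→r0 — no edge inside a register ⇒ χ ≤ 3
  χ = 3

Answer: 3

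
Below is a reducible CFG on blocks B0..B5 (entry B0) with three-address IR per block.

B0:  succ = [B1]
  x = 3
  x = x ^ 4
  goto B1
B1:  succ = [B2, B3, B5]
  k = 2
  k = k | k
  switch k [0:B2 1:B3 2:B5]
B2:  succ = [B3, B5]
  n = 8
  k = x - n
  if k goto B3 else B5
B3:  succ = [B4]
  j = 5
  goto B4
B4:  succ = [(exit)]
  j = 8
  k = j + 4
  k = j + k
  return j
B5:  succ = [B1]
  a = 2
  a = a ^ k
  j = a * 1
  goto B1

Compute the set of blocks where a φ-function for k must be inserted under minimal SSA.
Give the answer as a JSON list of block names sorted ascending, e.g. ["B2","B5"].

idom tree: B1←B0 B2←B1 B3←B1 B4←B3 B5←B1
Dom∩ at merges:
  B1: preds {B0,B5}: {B0} ∩ {B0,B1,B5} = {B0}; idom=B0
  B3: preds {B1,B2}: {B0,B1} ∩ {B0,B1,B2} = {B0,B1}; idom=B1
  B5: preds {B1,B2}: {B0,B1} ∩ {B0,B1,B2} = {B0,B1}; idom=B1

DF walk-up:
  B1←B0: walk · to B0
  B1←B5: walk B5→B1 to B0
  B3←B1: walk · to B1
  B3←B2: walk B2 to B1
  B5←B1: walk · to B1
  B5←B2: walk B2 to B1
  B0: DF=∅
  B1: DF={B1}
  B2: DF={B3,B5}
  B3: DF=∅
  B4: DF=∅
  B5: DF={B1}

φ for k: defs {B1,B2,B4}
  DF⁺ = {B1,B3,B5}

Answer: ["B1", "B3", "B5"]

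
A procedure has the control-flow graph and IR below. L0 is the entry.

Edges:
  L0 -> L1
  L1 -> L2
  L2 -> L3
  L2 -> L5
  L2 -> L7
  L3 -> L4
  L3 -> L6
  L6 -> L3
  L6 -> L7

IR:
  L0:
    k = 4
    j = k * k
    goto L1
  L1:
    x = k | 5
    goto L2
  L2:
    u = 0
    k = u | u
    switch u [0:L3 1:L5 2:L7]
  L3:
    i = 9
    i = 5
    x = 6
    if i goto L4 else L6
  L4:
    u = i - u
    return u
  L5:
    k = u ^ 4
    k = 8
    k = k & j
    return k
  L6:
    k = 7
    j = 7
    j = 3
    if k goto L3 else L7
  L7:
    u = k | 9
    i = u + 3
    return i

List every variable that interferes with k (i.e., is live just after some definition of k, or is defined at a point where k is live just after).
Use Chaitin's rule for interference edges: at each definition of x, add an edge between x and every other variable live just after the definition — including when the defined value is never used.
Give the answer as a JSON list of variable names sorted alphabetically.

Per-block:
  L0 def {j,k} use ∅
  L1 def {x} use {k}
  L2 def {k,u} use ∅
  L3 def {i,x} use ∅
  L4 def {u} use {i,u}
  L5 def {k} use {j,u}
  L6 def {j,k} use ∅
  L7 def {i,u} use {k}

Live sets:
  live L0: ∅→{j,k}
  live L1: {j,k}→{j}
  live L2: {j}→{j,k,u}
  live L3: {u}→{i,u}
  live L4: {i,u}→∅
  live L5: {j,u}→∅
  live L6: {u}→{k,u}
  live L7: {k}→∅

Conflict graph:
  i↔{u,x}
  j↔{k,u,x}
  k↔{j,u}
  u↔{i,j,k,x}
  x↔{i,j,u}

N(k) = ["j", "u"]

Answer: ["j", "u"]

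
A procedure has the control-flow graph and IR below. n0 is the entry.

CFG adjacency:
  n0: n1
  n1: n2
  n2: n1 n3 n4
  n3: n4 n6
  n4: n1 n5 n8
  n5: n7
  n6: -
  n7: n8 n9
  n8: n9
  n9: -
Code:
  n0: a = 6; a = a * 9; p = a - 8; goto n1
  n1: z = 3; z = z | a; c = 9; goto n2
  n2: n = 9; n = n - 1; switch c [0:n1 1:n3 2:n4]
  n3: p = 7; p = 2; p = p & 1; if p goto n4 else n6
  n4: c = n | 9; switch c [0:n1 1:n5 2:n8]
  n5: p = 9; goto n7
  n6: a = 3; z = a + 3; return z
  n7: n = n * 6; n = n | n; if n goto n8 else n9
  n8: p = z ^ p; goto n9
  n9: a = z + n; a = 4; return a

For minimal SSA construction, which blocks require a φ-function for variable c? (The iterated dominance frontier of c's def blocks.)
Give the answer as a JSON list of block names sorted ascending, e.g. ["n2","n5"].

idom tree: n1←n0 n2←n1 n3←n2 n4←n2 n5←n4 n6←n3 n7←n5 n8←n4 n9←n4
Dom∩ at merges:
  n1: preds {n0,n2,n4}: {n0} ∩ {n0,n1,n2} ∩ {n0,n1,n2,n4} = {n0}; idom=n0
  n4: preds {n2,n3}: {n0,n1,n2} ∩ {n0,n1,n2,n3} = {n0,n1,n2}; idom=n2
  n8: preds {n4,n7}: {n0,n1,n2,n4} ∩ {n0,n1,n2,n4,n5,n7} = {n0,n1,n2,n4}; idom=n4
  n9: preds {n7,n8}: {n0,n1,n2,n4,n5,n7} ∩ {n0,n1,n2,n4,n8} = {n0,n1,n2,n4}; idom=n4

DF walk-up:
  n1←n0: walk · to n0
  n1←n2: walk n2→n1 to n0
  n1←n4: walk n4→n2→n1 to n0
  n4←n2: walk · to n2
  n4←n3: walk n3 to n2
  n8←n4: walk · to n4
  n8←n7: walk n7→n5 to n4
  n9←n7: walk n7→n5 to n4
  n9←n8: walk n8 to n4
  n0: DF=∅
  n1: DF={n1}
  n2: DF={n1}
  n3: DF={n4}
  n4: DF={n1}
  n5: DF={n8,n9}
  n6: DF=∅
  n7: DF={n8,n9}
  n8: DF={n9}
  n9: DF=∅

φ for c: defs {n1,n4}
  DF⁺ = {n1}

Answer: ["n1"]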